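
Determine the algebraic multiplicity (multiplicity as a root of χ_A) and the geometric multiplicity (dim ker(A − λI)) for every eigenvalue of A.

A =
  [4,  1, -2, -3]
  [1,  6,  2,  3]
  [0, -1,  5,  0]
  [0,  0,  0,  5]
λ = 5: alg = 4, geom = 2

Step 1 — factor the characteristic polynomial to read off the algebraic multiplicities:
  χ_A(x) = (x - 5)^4

Step 2 — compute geometric multiplicities via the rank-nullity identity g(λ) = n − rank(A − λI):
  rank(A − (5)·I) = 2, so dim ker(A − (5)·I) = n − 2 = 2

Summary:
  λ = 5: algebraic multiplicity = 4, geometric multiplicity = 2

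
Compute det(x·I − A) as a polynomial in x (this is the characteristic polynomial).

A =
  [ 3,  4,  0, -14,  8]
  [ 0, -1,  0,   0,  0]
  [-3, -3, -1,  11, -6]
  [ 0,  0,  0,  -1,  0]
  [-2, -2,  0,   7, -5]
x^5 + 5*x^4 + 10*x^3 + 10*x^2 + 5*x + 1

Expanding det(x·I − A) (e.g. by cofactor expansion or by noting that A is similar to its Jordan form J, which has the same characteristic polynomial as A) gives
  χ_A(x) = x^5 + 5*x^4 + 10*x^3 + 10*x^2 + 5*x + 1
which factors as (x + 1)^5. The eigenvalues (with algebraic multiplicities) are λ = -1 with multiplicity 5.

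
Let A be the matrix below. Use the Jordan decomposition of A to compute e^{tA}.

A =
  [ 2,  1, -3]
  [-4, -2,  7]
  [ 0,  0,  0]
e^{tA} =
  [2*t + 1, t, t^2/2 - 3*t]
  [-4*t, 1 - 2*t, -t^2 + 7*t]
  [0, 0, 1]

Strategy: write A = P · J · P⁻¹ where J is a Jordan canonical form, so e^{tA} = P · e^{tJ} · P⁻¹, and e^{tJ} can be computed block-by-block.

A has Jordan form
J =
  [0, 1, 0]
  [0, 0, 1]
  [0, 0, 0]
(up to reordering of blocks).

Per-block formulas:
  For a 3×3 Jordan block J_3(0): exp(t · J_3(0)) = e^(0t)·(I + t·N + (t^2/2)·N^2), where N is the 3×3 nilpotent shift.

After assembling e^{tJ} and conjugating by P, we get:

e^{tA} =
  [2*t + 1, t, t^2/2 - 3*t]
  [-4*t, 1 - 2*t, -t^2 + 7*t]
  [0, 0, 1]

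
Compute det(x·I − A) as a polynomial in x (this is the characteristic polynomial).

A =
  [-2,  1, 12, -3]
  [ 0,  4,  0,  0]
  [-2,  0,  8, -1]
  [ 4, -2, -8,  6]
x^4 - 16*x^3 + 96*x^2 - 256*x + 256

Expanding det(x·I − A) (e.g. by cofactor expansion or by noting that A is similar to its Jordan form J, which has the same characteristic polynomial as A) gives
  χ_A(x) = x^4 - 16*x^3 + 96*x^2 - 256*x + 256
which factors as (x - 4)^4. The eigenvalues (with algebraic multiplicities) are λ = 4 with multiplicity 4.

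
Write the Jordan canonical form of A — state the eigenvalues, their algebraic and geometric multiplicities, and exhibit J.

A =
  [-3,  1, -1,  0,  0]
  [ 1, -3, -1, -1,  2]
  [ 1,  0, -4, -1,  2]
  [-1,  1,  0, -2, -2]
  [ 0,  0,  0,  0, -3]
J_2(-3) ⊕ J_2(-3) ⊕ J_1(-3)

The characteristic polynomial is
  det(x·I − A) = x^5 + 15*x^4 + 90*x^3 + 270*x^2 + 405*x + 243 = (x + 3)^5

Eigenvalues and multiplicities (the geometric multiplicity of λ is n − rank(A − λI), which equals the number of Jordan blocks for λ):
  λ = -3: algebraic multiplicity = 5, geometric multiplicity = 3

Determining the block sizes for each eigenvalue:
  λ = -3: with am = 5 and gm = 3, the partition is not yet determined (e.g. several partitions of 5 into 3 parts exist). Let N = A − (-3)·I. Computing rank(N^1) = 2, rank(N^2) = 0; the number of blocks of size ≥ j is rank(N^{j−1}) − rank(N^j), giving [3, 2]. So we have 2 block(s) of size 2, 1 block(s) of size 1 → block sizes [2, 2, 1]

Assembling the blocks gives a Jordan form
J =
  [-3,  1,  0,  0,  0]
  [ 0, -3,  0,  0,  0]
  [ 0,  0, -3,  1,  0]
  [ 0,  0,  0, -3,  0]
  [ 0,  0,  0,  0, -3]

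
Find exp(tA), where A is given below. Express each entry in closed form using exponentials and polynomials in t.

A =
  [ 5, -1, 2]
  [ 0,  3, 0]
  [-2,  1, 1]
e^{tA} =
  [2*t*exp(3*t) + exp(3*t), -t*exp(3*t), 2*t*exp(3*t)]
  [0, exp(3*t), 0]
  [-2*t*exp(3*t), t*exp(3*t), -2*t*exp(3*t) + exp(3*t)]

Strategy: write A = P · J · P⁻¹ where J is a Jordan canonical form, so e^{tA} = P · e^{tJ} · P⁻¹, and e^{tJ} can be computed block-by-block.

A has Jordan form
J =
  [3, 1, 0]
  [0, 3, 0]
  [0, 0, 3]
(up to reordering of blocks).

Per-block formulas:
  For a 2×2 Jordan block J_2(3): exp(t · J_2(3)) = e^(3t)·(I + t·N), where N is the 2×2 nilpotent shift.
  For a 1×1 block at λ = 3: exp(t · [3]) = [e^(3t)].

After assembling e^{tJ} and conjugating by P, we get:

e^{tA} =
  [2*t*exp(3*t) + exp(3*t), -t*exp(3*t), 2*t*exp(3*t)]
  [0, exp(3*t), 0]
  [-2*t*exp(3*t), t*exp(3*t), -2*t*exp(3*t) + exp(3*t)]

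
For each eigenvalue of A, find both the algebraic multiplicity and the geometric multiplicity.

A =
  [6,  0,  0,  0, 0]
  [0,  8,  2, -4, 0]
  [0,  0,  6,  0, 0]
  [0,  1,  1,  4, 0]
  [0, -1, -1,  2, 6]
λ = 6: alg = 5, geom = 4

Step 1 — factor the characteristic polynomial to read off the algebraic multiplicities:
  χ_A(x) = (x - 6)^5

Step 2 — compute geometric multiplicities via the rank-nullity identity g(λ) = n − rank(A − λI):
  rank(A − (6)·I) = 1, so dim ker(A − (6)·I) = n − 1 = 4

Summary:
  λ = 6: algebraic multiplicity = 5, geometric multiplicity = 4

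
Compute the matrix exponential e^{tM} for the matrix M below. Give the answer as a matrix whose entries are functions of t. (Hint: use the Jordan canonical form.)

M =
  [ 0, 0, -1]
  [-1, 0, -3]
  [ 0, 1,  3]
e^{tM} =
  [t^2*exp(t)/2 - t*exp(t) + exp(t), -t^2*exp(t)/2, -t^2*exp(t)/2 - t*exp(t)]
  [t^2*exp(t) - t*exp(t), -t^2*exp(t) - t*exp(t) + exp(t), -t^2*exp(t) - 3*t*exp(t)]
  [-t^2*exp(t)/2, t^2*exp(t)/2 + t*exp(t), t^2*exp(t)/2 + 2*t*exp(t) + exp(t)]

Strategy: write M = P · J · P⁻¹ where J is a Jordan canonical form, so e^{tM} = P · e^{tJ} · P⁻¹, and e^{tJ} can be computed block-by-block.

M has Jordan form
J =
  [1, 1, 0]
  [0, 1, 1]
  [0, 0, 1]
(up to reordering of blocks).

Per-block formulas:
  For a 3×3 Jordan block J_3(1): exp(t · J_3(1)) = e^(1t)·(I + t·N + (t^2/2)·N^2), where N is the 3×3 nilpotent shift.

After assembling e^{tJ} and conjugating by P, we get:

e^{tM} =
  [t^2*exp(t)/2 - t*exp(t) + exp(t), -t^2*exp(t)/2, -t^2*exp(t)/2 - t*exp(t)]
  [t^2*exp(t) - t*exp(t), -t^2*exp(t) - t*exp(t) + exp(t), -t^2*exp(t) - 3*t*exp(t)]
  [-t^2*exp(t)/2, t^2*exp(t)/2 + t*exp(t), t^2*exp(t)/2 + 2*t*exp(t) + exp(t)]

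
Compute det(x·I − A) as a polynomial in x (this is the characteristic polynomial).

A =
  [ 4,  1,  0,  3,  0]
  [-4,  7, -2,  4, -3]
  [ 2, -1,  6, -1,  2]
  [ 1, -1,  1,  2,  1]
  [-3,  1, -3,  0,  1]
x^5 - 20*x^4 + 160*x^3 - 640*x^2 + 1280*x - 1024

Expanding det(x·I − A) (e.g. by cofactor expansion or by noting that A is similar to its Jordan form J, which has the same characteristic polynomial as A) gives
  χ_A(x) = x^5 - 20*x^4 + 160*x^3 - 640*x^2 + 1280*x - 1024
which factors as (x - 4)^5. The eigenvalues (with algebraic multiplicities) are λ = 4 with multiplicity 5.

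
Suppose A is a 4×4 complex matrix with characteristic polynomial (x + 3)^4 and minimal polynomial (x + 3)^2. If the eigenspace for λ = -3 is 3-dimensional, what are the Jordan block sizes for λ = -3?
Block sizes for λ = -3: [2, 1, 1]

Step 1 — from the characteristic polynomial, algebraic multiplicity of λ = -3 is 4. From dim ker(A − (-3)·I) = 3, there are exactly 3 Jordan blocks for λ = -3.
Step 2 — from the minimal polynomial, the factor (x + 3)^2 tells us the largest block for λ = -3 has size 2.
Step 3 — with total size 4, 3 blocks, and largest block 2, the block sizes (in nonincreasing order) are [2, 1, 1].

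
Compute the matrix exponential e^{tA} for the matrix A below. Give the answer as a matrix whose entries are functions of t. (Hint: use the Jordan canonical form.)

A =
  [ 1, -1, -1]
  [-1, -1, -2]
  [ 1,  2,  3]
e^{tA} =
  [exp(t), -t*exp(t), -t*exp(t)]
  [-t*exp(t), t^2*exp(t)/2 - 2*t*exp(t) + exp(t), t^2*exp(t)/2 - 2*t*exp(t)]
  [t*exp(t), -t^2*exp(t)/2 + 2*t*exp(t), -t^2*exp(t)/2 + 2*t*exp(t) + exp(t)]

Strategy: write A = P · J · P⁻¹ where J is a Jordan canonical form, so e^{tA} = P · e^{tJ} · P⁻¹, and e^{tJ} can be computed block-by-block.

A has Jordan form
J =
  [1, 1, 0]
  [0, 1, 1]
  [0, 0, 1]
(up to reordering of blocks).

Per-block formulas:
  For a 3×3 Jordan block J_3(1): exp(t · J_3(1)) = e^(1t)·(I + t·N + (t^2/2)·N^2), where N is the 3×3 nilpotent shift.

After assembling e^{tJ} and conjugating by P, we get:

e^{tA} =
  [exp(t), -t*exp(t), -t*exp(t)]
  [-t*exp(t), t^2*exp(t)/2 - 2*t*exp(t) + exp(t), t^2*exp(t)/2 - 2*t*exp(t)]
  [t*exp(t), -t^2*exp(t)/2 + 2*t*exp(t), -t^2*exp(t)/2 + 2*t*exp(t) + exp(t)]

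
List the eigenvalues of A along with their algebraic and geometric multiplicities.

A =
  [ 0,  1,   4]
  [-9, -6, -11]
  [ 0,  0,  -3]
λ = -3: alg = 3, geom = 1

Step 1 — factor the characteristic polynomial to read off the algebraic multiplicities:
  χ_A(x) = (x + 3)^3

Step 2 — compute geometric multiplicities via the rank-nullity identity g(λ) = n − rank(A − λI):
  rank(A − (-3)·I) = 2, so dim ker(A − (-3)·I) = n − 2 = 1

Summary:
  λ = -3: algebraic multiplicity = 3, geometric multiplicity = 1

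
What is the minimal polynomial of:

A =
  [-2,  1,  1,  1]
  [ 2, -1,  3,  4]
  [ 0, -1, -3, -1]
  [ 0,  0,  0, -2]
x^3 + 6*x^2 + 12*x + 8

The characteristic polynomial is χ_A(x) = (x + 2)^4, so the eigenvalues are known. The minimal polynomial is
  m_A(x) = Π_λ (x − λ)^{k_λ}
where k_λ is the size of the *largest* Jordan block for λ (equivalently, the smallest k with (A − λI)^k v = 0 for every generalised eigenvector v of λ).

  λ = -2: largest Jordan block has size 3, contributing (x + 2)^3

So m_A(x) = (x + 2)^3 = x^3 + 6*x^2 + 12*x + 8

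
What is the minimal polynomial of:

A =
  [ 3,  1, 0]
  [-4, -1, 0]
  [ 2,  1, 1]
x^2 - 2*x + 1

The characteristic polynomial is χ_A(x) = (x - 1)^3, so the eigenvalues are known. The minimal polynomial is
  m_A(x) = Π_λ (x − λ)^{k_λ}
where k_λ is the size of the *largest* Jordan block for λ (equivalently, the smallest k with (A − λI)^k v = 0 for every generalised eigenvector v of λ).

  λ = 1: largest Jordan block has size 2, contributing (x − 1)^2

So m_A(x) = (x - 1)^2 = x^2 - 2*x + 1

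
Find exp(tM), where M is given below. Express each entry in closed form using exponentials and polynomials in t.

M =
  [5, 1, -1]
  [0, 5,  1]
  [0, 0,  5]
e^{tM} =
  [exp(5*t), t*exp(5*t), t^2*exp(5*t)/2 - t*exp(5*t)]
  [0, exp(5*t), t*exp(5*t)]
  [0, 0, exp(5*t)]

Strategy: write M = P · J · P⁻¹ where J is a Jordan canonical form, so e^{tM} = P · e^{tJ} · P⁻¹, and e^{tJ} can be computed block-by-block.

M has Jordan form
J =
  [5, 1, 0]
  [0, 5, 1]
  [0, 0, 5]
(up to reordering of blocks).

Per-block formulas:
  For a 3×3 Jordan block J_3(5): exp(t · J_3(5)) = e^(5t)·(I + t·N + (t^2/2)·N^2), where N is the 3×3 nilpotent shift.

After assembling e^{tJ} and conjugating by P, we get:

e^{tM} =
  [exp(5*t), t*exp(5*t), t^2*exp(5*t)/2 - t*exp(5*t)]
  [0, exp(5*t), t*exp(5*t)]
  [0, 0, exp(5*t)]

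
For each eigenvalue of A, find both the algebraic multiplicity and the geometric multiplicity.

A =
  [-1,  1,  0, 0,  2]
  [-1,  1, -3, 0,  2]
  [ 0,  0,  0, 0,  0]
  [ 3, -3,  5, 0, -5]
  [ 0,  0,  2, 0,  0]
λ = 0: alg = 5, geom = 2

Step 1 — factor the characteristic polynomial to read off the algebraic multiplicities:
  χ_A(x) = x^5

Step 2 — compute geometric multiplicities via the rank-nullity identity g(λ) = n − rank(A − λI):
  rank(A − (0)·I) = 3, so dim ker(A − (0)·I) = n − 3 = 2

Summary:
  λ = 0: algebraic multiplicity = 5, geometric multiplicity = 2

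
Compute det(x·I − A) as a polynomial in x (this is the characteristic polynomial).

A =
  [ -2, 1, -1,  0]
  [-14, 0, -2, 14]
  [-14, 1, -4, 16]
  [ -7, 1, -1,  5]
x^4 + x^3 - 18*x^2 - 52*x - 40

Expanding det(x·I − A) (e.g. by cofactor expansion or by noting that A is similar to its Jordan form J, which has the same characteristic polynomial as A) gives
  χ_A(x) = x^4 + x^3 - 18*x^2 - 52*x - 40
which factors as (x - 5)*(x + 2)^3. The eigenvalues (with algebraic multiplicities) are λ = -2 with multiplicity 3, λ = 5 with multiplicity 1.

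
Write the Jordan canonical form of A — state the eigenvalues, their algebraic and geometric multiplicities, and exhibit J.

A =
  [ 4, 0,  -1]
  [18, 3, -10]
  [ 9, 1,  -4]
J_3(1)

The characteristic polynomial is
  det(x·I − A) = x^3 - 3*x^2 + 3*x - 1 = (x - 1)^3

Eigenvalues and multiplicities (the geometric multiplicity of λ is n − rank(A − λI), which equals the number of Jordan blocks for λ):
  λ = 1: algebraic multiplicity = 3, geometric multiplicity = 1

Determining the block sizes for each eigenvalue:
  λ = 1: one block (gm = 1), so the single block has size am = 3 → block sizes [3]

Assembling the blocks gives a Jordan form
J =
  [1, 1, 0]
  [0, 1, 1]
  [0, 0, 1]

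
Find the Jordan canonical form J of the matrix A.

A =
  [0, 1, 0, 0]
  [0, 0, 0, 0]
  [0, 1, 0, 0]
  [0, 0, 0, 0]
J_2(0) ⊕ J_1(0) ⊕ J_1(0)

The characteristic polynomial is
  det(x·I − A) = x^4

Eigenvalues and multiplicities (the geometric multiplicity of λ is n − rank(A − λI), which equals the number of Jordan blocks for λ):
  λ = 0: algebraic multiplicity = 4, geometric multiplicity = 3

Determining the block sizes for each eigenvalue:
  λ = 0: 3 blocks summing to 4 forces exactly one block of size 2 and the rest size 1 → block sizes [2, 1, 1]

Assembling the blocks gives a Jordan form
J =
  [0, 1, 0, 0]
  [0, 0, 0, 0]
  [0, 0, 0, 0]
  [0, 0, 0, 0]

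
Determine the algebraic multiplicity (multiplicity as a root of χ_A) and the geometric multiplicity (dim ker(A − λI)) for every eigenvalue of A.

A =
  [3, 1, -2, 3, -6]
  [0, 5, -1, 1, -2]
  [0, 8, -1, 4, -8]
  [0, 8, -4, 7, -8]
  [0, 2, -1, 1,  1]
λ = 3: alg = 5, geom = 3

Step 1 — factor the characteristic polynomial to read off the algebraic multiplicities:
  χ_A(x) = (x - 3)^5

Step 2 — compute geometric multiplicities via the rank-nullity identity g(λ) = n − rank(A − λI):
  rank(A − (3)·I) = 2, so dim ker(A − (3)·I) = n − 2 = 3

Summary:
  λ = 3: algebraic multiplicity = 5, geometric multiplicity = 3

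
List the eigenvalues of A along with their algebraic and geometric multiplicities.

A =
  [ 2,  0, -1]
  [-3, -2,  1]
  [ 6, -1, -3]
λ = -1: alg = 3, geom = 1

Step 1 — factor the characteristic polynomial to read off the algebraic multiplicities:
  χ_A(x) = (x + 1)^3

Step 2 — compute geometric multiplicities via the rank-nullity identity g(λ) = n − rank(A − λI):
  rank(A − (-1)·I) = 2, so dim ker(A − (-1)·I) = n − 2 = 1

Summary:
  λ = -1: algebraic multiplicity = 3, geometric multiplicity = 1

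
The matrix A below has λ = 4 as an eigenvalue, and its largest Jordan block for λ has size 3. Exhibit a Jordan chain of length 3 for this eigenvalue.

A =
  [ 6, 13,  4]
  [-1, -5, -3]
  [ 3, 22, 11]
A Jordan chain for λ = 4 of length 3:
v_1 = (3, -2, 5)ᵀ
v_2 = (2, -1, 3)ᵀ
v_3 = (1, 0, 0)ᵀ

Let N = A − (4)·I. We want v_3 with N^3 v_3 = 0 but N^2 v_3 ≠ 0; then v_{j-1} := N · v_j for j = 3, …, 2.

Pick v_3 = (1, 0, 0)ᵀ.
Then v_2 = N · v_3 = (2, -1, 3)ᵀ.
Then v_1 = N · v_2 = (3, -2, 5)ᵀ.

Sanity check: (A − (4)·I) v_1 = (0, 0, 0)ᵀ = 0. ✓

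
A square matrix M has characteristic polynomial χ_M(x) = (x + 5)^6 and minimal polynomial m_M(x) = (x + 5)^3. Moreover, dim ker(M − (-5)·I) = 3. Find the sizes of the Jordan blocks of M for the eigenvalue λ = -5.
Block sizes for λ = -5: [3, 2, 1]

Step 1 — from the characteristic polynomial, algebraic multiplicity of λ = -5 is 6. From dim ker(M − (-5)·I) = 3, there are exactly 3 Jordan blocks for λ = -5.
Step 2 — from the minimal polynomial, the factor (x + 5)^3 tells us the largest block for λ = -5 has size 3.
Step 3 — with total size 6, 3 blocks, and largest block 3, the block sizes (in nonincreasing order) are [3, 2, 1].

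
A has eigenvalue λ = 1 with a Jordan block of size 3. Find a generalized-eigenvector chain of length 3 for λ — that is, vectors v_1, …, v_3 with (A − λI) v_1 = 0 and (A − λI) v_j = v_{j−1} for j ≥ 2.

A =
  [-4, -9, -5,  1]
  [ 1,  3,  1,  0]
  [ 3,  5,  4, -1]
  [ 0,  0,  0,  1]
A Jordan chain for λ = 1 of length 3:
v_1 = (1, 0, -1, 0)ᵀ
v_2 = (-5, 1, 3, 0)ᵀ
v_3 = (1, 0, 0, 0)ᵀ

Let N = A − (1)·I. We want v_3 with N^3 v_3 = 0 but N^2 v_3 ≠ 0; then v_{j-1} := N · v_j for j = 3, …, 2.

Pick v_3 = (1, 0, 0, 0)ᵀ.
Then v_2 = N · v_3 = (-5, 1, 3, 0)ᵀ.
Then v_1 = N · v_2 = (1, 0, -1, 0)ᵀ.

Sanity check: (A − (1)·I) v_1 = (0, 0, 0, 0)ᵀ = 0. ✓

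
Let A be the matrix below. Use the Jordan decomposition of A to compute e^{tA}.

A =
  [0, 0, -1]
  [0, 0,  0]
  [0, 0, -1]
e^{tA} =
  [1, 0, -1 + exp(-t)]
  [0, 1, 0]
  [0, 0, exp(-t)]

Strategy: write A = P · J · P⁻¹ where J is a Jordan canonical form, so e^{tA} = P · e^{tJ} · P⁻¹, and e^{tJ} can be computed block-by-block.

A has Jordan form
J =
  [-1, 0, 0]
  [ 0, 0, 0]
  [ 0, 0, 0]
(up to reordering of blocks).

Per-block formulas:
  For a 1×1 block at λ = 0: exp(t · [0]) = [e^(0t)].
  For a 1×1 block at λ = -1: exp(t · [-1]) = [e^(-1t)].

After assembling e^{tJ} and conjugating by P, we get:

e^{tA} =
  [1, 0, -1 + exp(-t)]
  [0, 1, 0]
  [0, 0, exp(-t)]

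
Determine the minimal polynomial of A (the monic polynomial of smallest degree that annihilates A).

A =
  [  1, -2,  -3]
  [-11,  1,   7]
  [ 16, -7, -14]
x^3 + 12*x^2 + 48*x + 64

The characteristic polynomial is χ_A(x) = (x + 4)^3, so the eigenvalues are known. The minimal polynomial is
  m_A(x) = Π_λ (x − λ)^{k_λ}
where k_λ is the size of the *largest* Jordan block for λ (equivalently, the smallest k with (A − λI)^k v = 0 for every generalised eigenvector v of λ).

  λ = -4: largest Jordan block has size 3, contributing (x + 4)^3

So m_A(x) = (x + 4)^3 = x^3 + 12*x^2 + 48*x + 64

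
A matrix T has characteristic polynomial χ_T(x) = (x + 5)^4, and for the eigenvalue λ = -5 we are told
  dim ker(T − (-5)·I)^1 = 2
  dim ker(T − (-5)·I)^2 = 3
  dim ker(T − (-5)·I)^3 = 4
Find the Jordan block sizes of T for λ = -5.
Block sizes for λ = -5: [3, 1]

From the dimensions of kernels of powers, the number of Jordan blocks of size at least j is d_j − d_{j−1} where d_j = dim ker(N^j) (with d_0 = 0). Computing the differences gives [2, 1, 1].
The number of blocks of size exactly k is (#blocks of size ≥ k) − (#blocks of size ≥ k + 1), so the partition is: 1 block(s) of size 1, 1 block(s) of size 3.
In nonincreasing order the block sizes are [3, 1].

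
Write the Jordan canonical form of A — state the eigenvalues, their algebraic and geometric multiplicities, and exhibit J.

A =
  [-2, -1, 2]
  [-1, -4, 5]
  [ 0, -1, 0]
J_3(-2)

The characteristic polynomial is
  det(x·I − A) = x^3 + 6*x^2 + 12*x + 8 = (x + 2)^3

Eigenvalues and multiplicities (the geometric multiplicity of λ is n − rank(A − λI), which equals the number of Jordan blocks for λ):
  λ = -2: algebraic multiplicity = 3, geometric multiplicity = 1

Determining the block sizes for each eigenvalue:
  λ = -2: one block (gm = 1), so the single block has size am = 3 → block sizes [3]

Assembling the blocks gives a Jordan form
J =
  [-2,  1,  0]
  [ 0, -2,  1]
  [ 0,  0, -2]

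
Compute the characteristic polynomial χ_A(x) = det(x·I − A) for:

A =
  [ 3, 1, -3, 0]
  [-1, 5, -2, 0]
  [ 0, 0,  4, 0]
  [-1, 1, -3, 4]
x^4 - 16*x^3 + 96*x^2 - 256*x + 256

Expanding det(x·I − A) (e.g. by cofactor expansion or by noting that A is similar to its Jordan form J, which has the same characteristic polynomial as A) gives
  χ_A(x) = x^4 - 16*x^3 + 96*x^2 - 256*x + 256
which factors as (x - 4)^4. The eigenvalues (with algebraic multiplicities) are λ = 4 with multiplicity 4.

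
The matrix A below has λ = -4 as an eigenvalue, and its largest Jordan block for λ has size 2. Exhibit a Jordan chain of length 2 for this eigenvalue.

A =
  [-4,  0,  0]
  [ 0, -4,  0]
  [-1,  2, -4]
A Jordan chain for λ = -4 of length 2:
v_1 = (0, 0, -1)ᵀ
v_2 = (1, 0, 0)ᵀ

Let N = A − (-4)·I. We want v_2 with N^2 v_2 = 0 but N^1 v_2 ≠ 0; then v_{j-1} := N · v_j for j = 2, …, 2.

Pick v_2 = (1, 0, 0)ᵀ.
Then v_1 = N · v_2 = (0, 0, -1)ᵀ.

Sanity check: (A − (-4)·I) v_1 = (0, 0, 0)ᵀ = 0. ✓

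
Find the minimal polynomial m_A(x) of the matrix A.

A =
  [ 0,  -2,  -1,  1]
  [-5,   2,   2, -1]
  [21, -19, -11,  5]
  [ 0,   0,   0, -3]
x^3 + 9*x^2 + 27*x + 27

The characteristic polynomial is χ_A(x) = (x + 3)^4, so the eigenvalues are known. The minimal polynomial is
  m_A(x) = Π_λ (x − λ)^{k_λ}
where k_λ is the size of the *largest* Jordan block for λ (equivalently, the smallest k with (A − λI)^k v = 0 for every generalised eigenvector v of λ).

  λ = -3: largest Jordan block has size 3, contributing (x + 3)^3

So m_A(x) = (x + 3)^3 = x^3 + 9*x^2 + 27*x + 27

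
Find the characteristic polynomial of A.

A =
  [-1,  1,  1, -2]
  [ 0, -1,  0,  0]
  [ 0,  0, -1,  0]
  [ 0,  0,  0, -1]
x^4 + 4*x^3 + 6*x^2 + 4*x + 1

Expanding det(x·I − A) (e.g. by cofactor expansion or by noting that A is similar to its Jordan form J, which has the same characteristic polynomial as A) gives
  χ_A(x) = x^4 + 4*x^3 + 6*x^2 + 4*x + 1
which factors as (x + 1)^4. The eigenvalues (with algebraic multiplicities) are λ = -1 with multiplicity 4.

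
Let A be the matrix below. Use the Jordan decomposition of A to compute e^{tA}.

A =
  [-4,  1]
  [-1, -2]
e^{tA} =
  [-t*exp(-3*t) + exp(-3*t), t*exp(-3*t)]
  [-t*exp(-3*t), t*exp(-3*t) + exp(-3*t)]

Strategy: write A = P · J · P⁻¹ where J is a Jordan canonical form, so e^{tA} = P · e^{tJ} · P⁻¹, and e^{tJ} can be computed block-by-block.

A has Jordan form
J =
  [-3,  1]
  [ 0, -3]
(up to reordering of blocks).

Per-block formulas:
  For a 2×2 Jordan block J_2(-3): exp(t · J_2(-3)) = e^(-3t)·(I + t·N), where N is the 2×2 nilpotent shift.

After assembling e^{tJ} and conjugating by P, we get:

e^{tA} =
  [-t*exp(-3*t) + exp(-3*t), t*exp(-3*t)]
  [-t*exp(-3*t), t*exp(-3*t) + exp(-3*t)]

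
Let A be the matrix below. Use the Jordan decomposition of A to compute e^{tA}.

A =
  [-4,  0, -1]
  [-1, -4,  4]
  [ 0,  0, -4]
e^{tA} =
  [exp(-4*t), 0, -t*exp(-4*t)]
  [-t*exp(-4*t), exp(-4*t), t^2*exp(-4*t)/2 + 4*t*exp(-4*t)]
  [0, 0, exp(-4*t)]

Strategy: write A = P · J · P⁻¹ where J is a Jordan canonical form, so e^{tA} = P · e^{tJ} · P⁻¹, and e^{tJ} can be computed block-by-block.

A has Jordan form
J =
  [-4,  1,  0]
  [ 0, -4,  1]
  [ 0,  0, -4]
(up to reordering of blocks).

Per-block formulas:
  For a 3×3 Jordan block J_3(-4): exp(t · J_3(-4)) = e^(-4t)·(I + t·N + (t^2/2)·N^2), where N is the 3×3 nilpotent shift.

After assembling e^{tJ} and conjugating by P, we get:

e^{tA} =
  [exp(-4*t), 0, -t*exp(-4*t)]
  [-t*exp(-4*t), exp(-4*t), t^2*exp(-4*t)/2 + 4*t*exp(-4*t)]
  [0, 0, exp(-4*t)]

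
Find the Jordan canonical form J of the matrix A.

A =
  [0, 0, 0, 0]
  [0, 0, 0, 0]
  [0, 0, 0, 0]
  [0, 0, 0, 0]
J_1(0) ⊕ J_1(0) ⊕ J_1(0) ⊕ J_1(0)

The characteristic polynomial is
  det(x·I − A) = x^4

Eigenvalues and multiplicities (the geometric multiplicity of λ is n − rank(A − λI), which equals the number of Jordan blocks for λ):
  λ = 0: algebraic multiplicity = 4, geometric multiplicity = 4

Determining the block sizes for each eigenvalue:
  λ = 0: gm = am = 4, so every block has size 1 → block sizes [1, 1, 1, 1]

Assembling the blocks gives a Jordan form
J =
  [0, 0, 0, 0]
  [0, 0, 0, 0]
  [0, 0, 0, 0]
  [0, 0, 0, 0]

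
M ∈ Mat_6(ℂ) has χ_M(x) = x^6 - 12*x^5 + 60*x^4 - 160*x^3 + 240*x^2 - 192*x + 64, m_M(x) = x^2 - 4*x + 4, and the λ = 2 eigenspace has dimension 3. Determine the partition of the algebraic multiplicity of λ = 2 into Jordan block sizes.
Block sizes for λ = 2: [2, 2, 2]

Step 1 — from the characteristic polynomial, algebraic multiplicity of λ = 2 is 6. From dim ker(M − (2)·I) = 3, there are exactly 3 Jordan blocks for λ = 2.
Step 2 — from the minimal polynomial, the factor (x − 2)^2 tells us the largest block for λ = 2 has size 2.
Step 3 — with total size 6, 3 blocks, and largest block 2, the block sizes (in nonincreasing order) are [2, 2, 2].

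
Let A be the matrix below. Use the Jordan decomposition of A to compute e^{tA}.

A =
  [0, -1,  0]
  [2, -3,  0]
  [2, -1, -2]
e^{tA} =
  [2*exp(-t) - exp(-2*t), -exp(-t) + exp(-2*t), 0]
  [2*exp(-t) - 2*exp(-2*t), -exp(-t) + 2*exp(-2*t), 0]
  [2*exp(-t) - 2*exp(-2*t), -exp(-t) + exp(-2*t), exp(-2*t)]

Strategy: write A = P · J · P⁻¹ where J is a Jordan canonical form, so e^{tA} = P · e^{tJ} · P⁻¹, and e^{tJ} can be computed block-by-block.

A has Jordan form
J =
  [-2,  0,  0]
  [ 0, -2,  0]
  [ 0,  0, -1]
(up to reordering of blocks).

Per-block formulas:
  For a 1×1 block at λ = -2: exp(t · [-2]) = [e^(-2t)].
  For a 1×1 block at λ = -1: exp(t · [-1]) = [e^(-1t)].

After assembling e^{tJ} and conjugating by P, we get:

e^{tA} =
  [2*exp(-t) - exp(-2*t), -exp(-t) + exp(-2*t), 0]
  [2*exp(-t) - 2*exp(-2*t), -exp(-t) + 2*exp(-2*t), 0]
  [2*exp(-t) - 2*exp(-2*t), -exp(-t) + exp(-2*t), exp(-2*t)]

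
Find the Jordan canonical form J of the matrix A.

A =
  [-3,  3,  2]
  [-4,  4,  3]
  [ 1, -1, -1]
J_3(0)

The characteristic polynomial is
  det(x·I − A) = x^3

Eigenvalues and multiplicities (the geometric multiplicity of λ is n − rank(A − λI), which equals the number of Jordan blocks for λ):
  λ = 0: algebraic multiplicity = 3, geometric multiplicity = 1

Determining the block sizes for each eigenvalue:
  λ = 0: one block (gm = 1), so the single block has size am = 3 → block sizes [3]

Assembling the blocks gives a Jordan form
J =
  [0, 1, 0]
  [0, 0, 1]
  [0, 0, 0]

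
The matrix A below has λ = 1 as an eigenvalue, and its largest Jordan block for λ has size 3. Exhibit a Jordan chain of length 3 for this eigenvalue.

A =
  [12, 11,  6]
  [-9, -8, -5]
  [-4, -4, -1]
A Jordan chain for λ = 1 of length 3:
v_1 = (-2, 2, 0)ᵀ
v_2 = (11, -9, -4)ᵀ
v_3 = (1, 0, 0)ᵀ

Let N = A − (1)·I. We want v_3 with N^3 v_3 = 0 but N^2 v_3 ≠ 0; then v_{j-1} := N · v_j for j = 3, …, 2.

Pick v_3 = (1, 0, 0)ᵀ.
Then v_2 = N · v_3 = (11, -9, -4)ᵀ.
Then v_1 = N · v_2 = (-2, 2, 0)ᵀ.

Sanity check: (A − (1)·I) v_1 = (0, 0, 0)ᵀ = 0. ✓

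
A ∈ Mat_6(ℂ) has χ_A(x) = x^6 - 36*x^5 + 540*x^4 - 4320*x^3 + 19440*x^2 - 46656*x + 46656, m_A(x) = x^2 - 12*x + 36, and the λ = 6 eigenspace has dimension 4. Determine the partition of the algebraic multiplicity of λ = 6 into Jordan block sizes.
Block sizes for λ = 6: [2, 2, 1, 1]

Step 1 — from the characteristic polynomial, algebraic multiplicity of λ = 6 is 6. From dim ker(A − (6)·I) = 4, there are exactly 4 Jordan blocks for λ = 6.
Step 2 — from the minimal polynomial, the factor (x − 6)^2 tells us the largest block for λ = 6 has size 2.
Step 3 — with total size 6, 4 blocks, and largest block 2, the block sizes (in nonincreasing order) are [2, 2, 1, 1].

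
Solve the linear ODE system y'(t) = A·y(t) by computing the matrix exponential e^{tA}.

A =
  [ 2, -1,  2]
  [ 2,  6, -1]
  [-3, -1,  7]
e^{tA} =
  [t^2*exp(5*t)/2 - 3*t*exp(5*t) + exp(5*t), -t*exp(5*t), -t^2*exp(5*t)/2 + 2*t*exp(5*t)]
  [-t^2*exp(5*t)/2 + 2*t*exp(5*t), t*exp(5*t) + exp(5*t), t^2*exp(5*t)/2 - t*exp(5*t)]
  [t^2*exp(5*t)/2 - 3*t*exp(5*t), -t*exp(5*t), -t^2*exp(5*t)/2 + 2*t*exp(5*t) + exp(5*t)]

Strategy: write A = P · J · P⁻¹ where J is a Jordan canonical form, so e^{tA} = P · e^{tJ} · P⁻¹, and e^{tJ} can be computed block-by-block.

A has Jordan form
J =
  [5, 1, 0]
  [0, 5, 1]
  [0, 0, 5]
(up to reordering of blocks).

Per-block formulas:
  For a 3×3 Jordan block J_3(5): exp(t · J_3(5)) = e^(5t)·(I + t·N + (t^2/2)·N^2), where N is the 3×3 nilpotent shift.

After assembling e^{tJ} and conjugating by P, we get:

e^{tA} =
  [t^2*exp(5*t)/2 - 3*t*exp(5*t) + exp(5*t), -t*exp(5*t), -t^2*exp(5*t)/2 + 2*t*exp(5*t)]
  [-t^2*exp(5*t)/2 + 2*t*exp(5*t), t*exp(5*t) + exp(5*t), t^2*exp(5*t)/2 - t*exp(5*t)]
  [t^2*exp(5*t)/2 - 3*t*exp(5*t), -t*exp(5*t), -t^2*exp(5*t)/2 + 2*t*exp(5*t) + exp(5*t)]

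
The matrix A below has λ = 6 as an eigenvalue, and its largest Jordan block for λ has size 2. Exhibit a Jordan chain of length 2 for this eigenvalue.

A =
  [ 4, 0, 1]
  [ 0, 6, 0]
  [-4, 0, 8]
A Jordan chain for λ = 6 of length 2:
v_1 = (-2, 0, -4)ᵀ
v_2 = (1, 0, 0)ᵀ

Let N = A − (6)·I. We want v_2 with N^2 v_2 = 0 but N^1 v_2 ≠ 0; then v_{j-1} := N · v_j for j = 2, …, 2.

Pick v_2 = (1, 0, 0)ᵀ.
Then v_1 = N · v_2 = (-2, 0, -4)ᵀ.

Sanity check: (A − (6)·I) v_1 = (0, 0, 0)ᵀ = 0. ✓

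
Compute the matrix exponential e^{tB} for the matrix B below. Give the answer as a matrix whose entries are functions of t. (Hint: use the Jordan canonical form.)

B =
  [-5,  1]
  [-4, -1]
e^{tB} =
  [-2*t*exp(-3*t) + exp(-3*t), t*exp(-3*t)]
  [-4*t*exp(-3*t), 2*t*exp(-3*t) + exp(-3*t)]

Strategy: write B = P · J · P⁻¹ where J is a Jordan canonical form, so e^{tB} = P · e^{tJ} · P⁻¹, and e^{tJ} can be computed block-by-block.

B has Jordan form
J =
  [-3,  1]
  [ 0, -3]
(up to reordering of blocks).

Per-block formulas:
  For a 2×2 Jordan block J_2(-3): exp(t · J_2(-3)) = e^(-3t)·(I + t·N), where N is the 2×2 nilpotent shift.

After assembling e^{tJ} and conjugating by P, we get:

e^{tB} =
  [-2*t*exp(-3*t) + exp(-3*t), t*exp(-3*t)]
  [-4*t*exp(-3*t), 2*t*exp(-3*t) + exp(-3*t)]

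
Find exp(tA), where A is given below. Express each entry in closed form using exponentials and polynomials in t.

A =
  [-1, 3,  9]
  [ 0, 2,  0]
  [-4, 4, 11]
e^{tA} =
  [-6*t*exp(5*t) + exp(5*t), 6*t*exp(5*t) - exp(5*t) + exp(2*t), 9*t*exp(5*t)]
  [0, exp(2*t), 0]
  [-4*t*exp(5*t), 4*t*exp(5*t), 6*t*exp(5*t) + exp(5*t)]

Strategy: write A = P · J · P⁻¹ where J is a Jordan canonical form, so e^{tA} = P · e^{tJ} · P⁻¹, and e^{tJ} can be computed block-by-block.

A has Jordan form
J =
  [2, 0, 0]
  [0, 5, 1]
  [0, 0, 5]
(up to reordering of blocks).

Per-block formulas:
  For a 1×1 block at λ = 2: exp(t · [2]) = [e^(2t)].
  For a 2×2 Jordan block J_2(5): exp(t · J_2(5)) = e^(5t)·(I + t·N), where N is the 2×2 nilpotent shift.

After assembling e^{tJ} and conjugating by P, we get:

e^{tA} =
  [-6*t*exp(5*t) + exp(5*t), 6*t*exp(5*t) - exp(5*t) + exp(2*t), 9*t*exp(5*t)]
  [0, exp(2*t), 0]
  [-4*t*exp(5*t), 4*t*exp(5*t), 6*t*exp(5*t) + exp(5*t)]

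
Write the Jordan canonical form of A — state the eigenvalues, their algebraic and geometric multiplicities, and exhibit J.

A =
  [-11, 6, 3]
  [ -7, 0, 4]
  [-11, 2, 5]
J_3(-2)

The characteristic polynomial is
  det(x·I − A) = x^3 + 6*x^2 + 12*x + 8 = (x + 2)^3

Eigenvalues and multiplicities (the geometric multiplicity of λ is n − rank(A − λI), which equals the number of Jordan blocks for λ):
  λ = -2: algebraic multiplicity = 3, geometric multiplicity = 1

Determining the block sizes for each eigenvalue:
  λ = -2: one block (gm = 1), so the single block has size am = 3 → block sizes [3]

Assembling the blocks gives a Jordan form
J =
  [-2,  1,  0]
  [ 0, -2,  1]
  [ 0,  0, -2]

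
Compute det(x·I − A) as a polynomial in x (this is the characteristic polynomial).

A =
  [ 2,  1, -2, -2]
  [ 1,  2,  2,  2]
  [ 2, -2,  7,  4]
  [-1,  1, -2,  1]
x^4 - 12*x^3 + 54*x^2 - 108*x + 81

Expanding det(x·I − A) (e.g. by cofactor expansion or by noting that A is similar to its Jordan form J, which has the same characteristic polynomial as A) gives
  χ_A(x) = x^4 - 12*x^3 + 54*x^2 - 108*x + 81
which factors as (x - 3)^4. The eigenvalues (with algebraic multiplicities) are λ = 3 with multiplicity 4.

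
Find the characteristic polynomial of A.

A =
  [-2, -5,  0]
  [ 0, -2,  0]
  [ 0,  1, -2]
x^3 + 6*x^2 + 12*x + 8

Expanding det(x·I − A) (e.g. by cofactor expansion or by noting that A is similar to its Jordan form J, which has the same characteristic polynomial as A) gives
  χ_A(x) = x^3 + 6*x^2 + 12*x + 8
which factors as (x + 2)^3. The eigenvalues (with algebraic multiplicities) are λ = -2 with multiplicity 3.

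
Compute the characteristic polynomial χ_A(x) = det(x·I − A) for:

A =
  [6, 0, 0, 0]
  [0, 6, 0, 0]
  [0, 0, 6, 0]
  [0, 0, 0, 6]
x^4 - 24*x^3 + 216*x^2 - 864*x + 1296

Expanding det(x·I − A) (e.g. by cofactor expansion or by noting that A is similar to its Jordan form J, which has the same characteristic polynomial as A) gives
  χ_A(x) = x^4 - 24*x^3 + 216*x^2 - 864*x + 1296
which factors as (x - 6)^4. The eigenvalues (with algebraic multiplicities) are λ = 6 with multiplicity 4.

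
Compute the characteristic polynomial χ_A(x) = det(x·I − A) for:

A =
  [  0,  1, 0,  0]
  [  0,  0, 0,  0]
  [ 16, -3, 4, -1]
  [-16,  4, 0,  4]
x^4 - 8*x^3 + 16*x^2

Expanding det(x·I − A) (e.g. by cofactor expansion or by noting that A is similar to its Jordan form J, which has the same characteristic polynomial as A) gives
  χ_A(x) = x^4 - 8*x^3 + 16*x^2
which factors as x^2*(x - 4)^2. The eigenvalues (with algebraic multiplicities) are λ = 0 with multiplicity 2, λ = 4 with multiplicity 2.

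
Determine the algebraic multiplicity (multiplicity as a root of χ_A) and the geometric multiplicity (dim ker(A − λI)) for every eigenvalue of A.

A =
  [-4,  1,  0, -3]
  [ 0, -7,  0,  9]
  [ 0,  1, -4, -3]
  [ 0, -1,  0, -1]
λ = -4: alg = 4, geom = 3

Step 1 — factor the characteristic polynomial to read off the algebraic multiplicities:
  χ_A(x) = (x + 4)^4

Step 2 — compute geometric multiplicities via the rank-nullity identity g(λ) = n − rank(A − λI):
  rank(A − (-4)·I) = 1, so dim ker(A − (-4)·I) = n − 1 = 3

Summary:
  λ = -4: algebraic multiplicity = 4, geometric multiplicity = 3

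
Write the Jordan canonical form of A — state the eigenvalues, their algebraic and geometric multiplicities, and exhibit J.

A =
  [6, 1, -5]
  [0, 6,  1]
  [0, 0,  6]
J_3(6)

The characteristic polynomial is
  det(x·I − A) = x^3 - 18*x^2 + 108*x - 216 = (x - 6)^3

Eigenvalues and multiplicities (the geometric multiplicity of λ is n − rank(A − λI), which equals the number of Jordan blocks for λ):
  λ = 6: algebraic multiplicity = 3, geometric multiplicity = 1

Determining the block sizes for each eigenvalue:
  λ = 6: one block (gm = 1), so the single block has size am = 3 → block sizes [3]

Assembling the blocks gives a Jordan form
J =
  [6, 1, 0]
  [0, 6, 1]
  [0, 0, 6]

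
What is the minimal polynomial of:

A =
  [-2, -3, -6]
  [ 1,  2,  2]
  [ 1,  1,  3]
x^2 - 2*x + 1

The characteristic polynomial is χ_A(x) = (x - 1)^3, so the eigenvalues are known. The minimal polynomial is
  m_A(x) = Π_λ (x − λ)^{k_λ}
where k_λ is the size of the *largest* Jordan block for λ (equivalently, the smallest k with (A − λI)^k v = 0 for every generalised eigenvector v of λ).

  λ = 1: largest Jordan block has size 2, contributing (x − 1)^2

So m_A(x) = (x - 1)^2 = x^2 - 2*x + 1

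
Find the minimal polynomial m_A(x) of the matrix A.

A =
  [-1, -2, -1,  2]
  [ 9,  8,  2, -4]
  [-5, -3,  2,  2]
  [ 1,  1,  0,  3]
x^3 - 9*x^2 + 27*x - 27

The characteristic polynomial is χ_A(x) = (x - 3)^4, so the eigenvalues are known. The minimal polynomial is
  m_A(x) = Π_λ (x − λ)^{k_λ}
where k_λ is the size of the *largest* Jordan block for λ (equivalently, the smallest k with (A − λI)^k v = 0 for every generalised eigenvector v of λ).

  λ = 3: largest Jordan block has size 3, contributing (x − 3)^3

So m_A(x) = (x - 3)^3 = x^3 - 9*x^2 + 27*x - 27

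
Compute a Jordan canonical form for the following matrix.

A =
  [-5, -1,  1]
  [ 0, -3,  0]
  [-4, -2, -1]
J_2(-3) ⊕ J_1(-3)

The characteristic polynomial is
  det(x·I − A) = x^3 + 9*x^2 + 27*x + 27 = (x + 3)^3

Eigenvalues and multiplicities (the geometric multiplicity of λ is n − rank(A − λI), which equals the number of Jordan blocks for λ):
  λ = -3: algebraic multiplicity = 3, geometric multiplicity = 2

Determining the block sizes for each eigenvalue:
  λ = -3: 2 blocks summing to 3 forces exactly one block of size 2 and the rest size 1 → block sizes [2, 1]

Assembling the blocks gives a Jordan form
J =
  [-3,  1,  0]
  [ 0, -3,  0]
  [ 0,  0, -3]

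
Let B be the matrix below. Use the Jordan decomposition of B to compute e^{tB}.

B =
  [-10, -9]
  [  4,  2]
e^{tB} =
  [-6*t*exp(-4*t) + exp(-4*t), -9*t*exp(-4*t)]
  [4*t*exp(-4*t), 6*t*exp(-4*t) + exp(-4*t)]

Strategy: write B = P · J · P⁻¹ where J is a Jordan canonical form, so e^{tB} = P · e^{tJ} · P⁻¹, and e^{tJ} can be computed block-by-block.

B has Jordan form
J =
  [-4,  1]
  [ 0, -4]
(up to reordering of blocks).

Per-block formulas:
  For a 2×2 Jordan block J_2(-4): exp(t · J_2(-4)) = e^(-4t)·(I + t·N), where N is the 2×2 nilpotent shift.

After assembling e^{tJ} and conjugating by P, we get:

e^{tB} =
  [-6*t*exp(-4*t) + exp(-4*t), -9*t*exp(-4*t)]
  [4*t*exp(-4*t), 6*t*exp(-4*t) + exp(-4*t)]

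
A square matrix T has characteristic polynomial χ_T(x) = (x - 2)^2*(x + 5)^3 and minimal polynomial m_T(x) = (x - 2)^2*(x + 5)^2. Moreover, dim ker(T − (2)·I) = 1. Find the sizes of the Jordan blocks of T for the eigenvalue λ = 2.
Block sizes for λ = 2: [2]

Step 1 — from the characteristic polynomial, algebraic multiplicity of λ = 2 is 2. From dim ker(T − (2)·I) = 1, there are exactly 1 Jordan blocks for λ = 2.
Step 2 — from the minimal polynomial, the factor (x − 2)^2 tells us the largest block for λ = 2 has size 2.
Step 3 — with total size 2, 1 blocks, and largest block 2, the block sizes (in nonincreasing order) are [2].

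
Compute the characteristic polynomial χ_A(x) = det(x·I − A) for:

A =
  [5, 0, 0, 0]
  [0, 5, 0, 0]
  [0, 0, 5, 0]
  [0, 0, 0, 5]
x^4 - 20*x^3 + 150*x^2 - 500*x + 625

Expanding det(x·I − A) (e.g. by cofactor expansion or by noting that A is similar to its Jordan form J, which has the same characteristic polynomial as A) gives
  χ_A(x) = x^4 - 20*x^3 + 150*x^2 - 500*x + 625
which factors as (x - 5)^4. The eigenvalues (with algebraic multiplicities) are λ = 5 with multiplicity 4.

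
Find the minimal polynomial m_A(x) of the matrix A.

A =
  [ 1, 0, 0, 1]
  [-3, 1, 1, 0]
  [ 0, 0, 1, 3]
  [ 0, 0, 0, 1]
x^2 - 2*x + 1

The characteristic polynomial is χ_A(x) = (x - 1)^4, so the eigenvalues are known. The minimal polynomial is
  m_A(x) = Π_λ (x − λ)^{k_λ}
where k_λ is the size of the *largest* Jordan block for λ (equivalently, the smallest k with (A − λI)^k v = 0 for every generalised eigenvector v of λ).

  λ = 1: largest Jordan block has size 2, contributing (x − 1)^2

So m_A(x) = (x - 1)^2 = x^2 - 2*x + 1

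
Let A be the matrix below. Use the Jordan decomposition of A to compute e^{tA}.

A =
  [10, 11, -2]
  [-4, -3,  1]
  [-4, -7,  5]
e^{tA} =
  [6*t*exp(4*t) + exp(4*t), 3*t^2*exp(4*t)/2 + 11*t*exp(4*t), -3*t^2*exp(4*t)/2 - 2*t*exp(4*t)]
  [-4*t*exp(4*t), -t^2*exp(4*t) - 7*t*exp(4*t) + exp(4*t), t^2*exp(4*t) + t*exp(4*t)]
  [-4*t*exp(4*t), -t^2*exp(4*t) - 7*t*exp(4*t), t^2*exp(4*t) + t*exp(4*t) + exp(4*t)]

Strategy: write A = P · J · P⁻¹ where J is a Jordan canonical form, so e^{tA} = P · e^{tJ} · P⁻¹, and e^{tJ} can be computed block-by-block.

A has Jordan form
J =
  [4, 1, 0]
  [0, 4, 1]
  [0, 0, 4]
(up to reordering of blocks).

Per-block formulas:
  For a 3×3 Jordan block J_3(4): exp(t · J_3(4)) = e^(4t)·(I + t·N + (t^2/2)·N^2), where N is the 3×3 nilpotent shift.

After assembling e^{tJ} and conjugating by P, we get:

e^{tA} =
  [6*t*exp(4*t) + exp(4*t), 3*t^2*exp(4*t)/2 + 11*t*exp(4*t), -3*t^2*exp(4*t)/2 - 2*t*exp(4*t)]
  [-4*t*exp(4*t), -t^2*exp(4*t) - 7*t*exp(4*t) + exp(4*t), t^2*exp(4*t) + t*exp(4*t)]
  [-4*t*exp(4*t), -t^2*exp(4*t) - 7*t*exp(4*t), t^2*exp(4*t) + t*exp(4*t) + exp(4*t)]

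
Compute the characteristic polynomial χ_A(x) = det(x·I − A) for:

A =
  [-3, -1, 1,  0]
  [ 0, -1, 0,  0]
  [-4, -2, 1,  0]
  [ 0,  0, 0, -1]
x^4 + 4*x^3 + 6*x^2 + 4*x + 1

Expanding det(x·I − A) (e.g. by cofactor expansion or by noting that A is similar to its Jordan form J, which has the same characteristic polynomial as A) gives
  χ_A(x) = x^4 + 4*x^3 + 6*x^2 + 4*x + 1
which factors as (x + 1)^4. The eigenvalues (with algebraic multiplicities) are λ = -1 with multiplicity 4.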